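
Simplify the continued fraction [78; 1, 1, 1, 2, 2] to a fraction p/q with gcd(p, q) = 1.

1494/19

Start with 2.
2 + 1/(2/1) = 2 + 1/2 = 5/2
1 + 1/(5/2) = 1 + 2/5 = 7/5
1 + 1/(7/5) = 1 + 5/7 = 12/7
1 + 1/(12/7) = 1 + 7/12 = 19/12
78 + 1/(19/12) = 78 + 12/19 = 1494/19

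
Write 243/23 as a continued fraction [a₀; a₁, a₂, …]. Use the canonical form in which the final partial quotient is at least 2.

[10; 1, 1, 3, 3]

243 = 10·23 + 13, so a_0 = 10
23 = 1·13 + 10, so a_1 = 1
13 = 1·10 + 3, so a_2 = 1
10 = 3·3 + 1, so a_3 = 3
3 = 3·1 + 0, so a_4 = 3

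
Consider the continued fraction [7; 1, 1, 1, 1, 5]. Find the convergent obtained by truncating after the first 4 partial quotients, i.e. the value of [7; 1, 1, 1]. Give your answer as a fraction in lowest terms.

Starting at the tail and folding back:
Start with 1.
1 + 1/(1/1) = 1 + 1/1 = 2/1
1 + 1/(2/1) = 1 + 1/2 = 3/2
7 + 1/(3/2) = 7 + 2/3 = 23/3

23/3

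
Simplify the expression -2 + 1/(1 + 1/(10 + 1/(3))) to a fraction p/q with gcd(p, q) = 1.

-37/34

Starting at the tail and folding back:
Start with 3.
10 + 1/(3/1) = 10 + 1/3 = 31/3
1 + 1/(31/3) = 1 + 3/31 = 34/31
-2 + 1/(34/31) = -2 + 31/34 = -37/34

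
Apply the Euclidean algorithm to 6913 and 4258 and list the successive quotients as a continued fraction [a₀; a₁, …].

⌊6913/4258⌋ = 1, remainder 2655
⌊4258/2655⌋ = 1, remainder 1603
⌊2655/1603⌋ = 1, remainder 1052
⌊1603/1052⌋ = 1, remainder 551
⌊1052/551⌋ = 1, remainder 501
⌊551/501⌋ = 1, remainder 50
⌊501/50⌋ = 10, remainder 1
⌊50/1⌋ = 50, remainder 0

[1; 1, 1, 1, 1, 1, 10, 50]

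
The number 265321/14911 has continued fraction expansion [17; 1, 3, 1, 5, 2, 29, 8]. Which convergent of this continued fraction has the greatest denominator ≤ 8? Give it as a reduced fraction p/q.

a_0 = 17: 17/1  (≤ bound)
a_1 = 1: 18/1  (≤ bound)
a_2 = 3: 71/4  (≤ bound)
a_3 = 1: 89/5  (≤ bound)
a_4 = 5: 516/29  (> 8, stop)

89/5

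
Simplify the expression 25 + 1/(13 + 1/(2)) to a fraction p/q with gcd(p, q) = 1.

677/27

Compute successive convergents:
a_0 = 25: 25/1
a_1 = 13: 326/13
a_2 = 2: 677/27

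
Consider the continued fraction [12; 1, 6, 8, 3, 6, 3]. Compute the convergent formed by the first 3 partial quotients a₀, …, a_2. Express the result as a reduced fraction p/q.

Start with 6.
1 + 1/(6/1) = 1 + 1/6 = 7/6
12 + 1/(7/6) = 12 + 6/7 = 90/7

90/7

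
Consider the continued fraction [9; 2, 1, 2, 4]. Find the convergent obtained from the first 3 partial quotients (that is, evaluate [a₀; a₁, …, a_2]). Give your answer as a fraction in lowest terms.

28/3

Starting at the tail and folding back:
Start with 1.
2 + 1/(1/1) = 2 + 1/1 = 3/1
9 + 1/(3/1) = 9 + 1/3 = 28/3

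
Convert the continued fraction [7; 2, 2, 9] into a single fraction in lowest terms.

a_0 = 7: 7/1
a_1 = 2: 15/2
a_2 = 2: 37/5
a_3 = 9: 348/47

348/47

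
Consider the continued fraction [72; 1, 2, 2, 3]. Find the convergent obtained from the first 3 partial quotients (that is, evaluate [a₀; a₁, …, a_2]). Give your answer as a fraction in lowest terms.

218/3

a_0 = 72: 72/1
a_1 = 1: 73/1
a_2 = 2: 218/3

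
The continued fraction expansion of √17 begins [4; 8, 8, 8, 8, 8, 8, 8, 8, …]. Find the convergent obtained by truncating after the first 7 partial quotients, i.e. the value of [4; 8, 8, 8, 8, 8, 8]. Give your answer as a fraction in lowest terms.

Build up convergents one term at a time:
a_0 = 4: 4/1
a_1 = 8: 33/8
a_2 = 8: 268/65
a_3 = 8: 2177/528
a_4 = 8: 17684/4289
a_5 = 8: 143649/34840
a_6 = 8: 1166876/283009

1166876/283009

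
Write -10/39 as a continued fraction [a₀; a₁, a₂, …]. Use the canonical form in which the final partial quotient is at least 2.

-10 ÷ 39 → quotient -1, remainder 29
39 ÷ 29 → quotient 1, remainder 10
29 ÷ 10 → quotient 2, remainder 9
10 ÷ 9 → quotient 1, remainder 1
9 ÷ 1 → quotient 9, remainder 0

[-1; 1, 2, 1, 9]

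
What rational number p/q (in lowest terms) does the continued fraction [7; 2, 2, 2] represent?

Use the convergent recurrence hₖ = aₖ·hₖ₋₁ + hₖ₋₂ (and likewise for the denominators kₖ):
a_0 = 7: 7/1
a_1 = 2: 15/2
a_2 = 2: 37/5
a_3 = 2: 89/12

89/12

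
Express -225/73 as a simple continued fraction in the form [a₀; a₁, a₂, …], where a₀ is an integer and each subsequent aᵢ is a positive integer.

⌊-225/73⌋ = -4, remainder 67
⌊73/67⌋ = 1, remainder 6
⌊67/6⌋ = 11, remainder 1
⌊6/1⌋ = 6, remainder 0

[-4; 1, 11, 6]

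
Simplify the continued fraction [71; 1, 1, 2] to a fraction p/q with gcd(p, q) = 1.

Start with 2.
1 + 1/(2/1) = 1 + 1/2 = 3/2
1 + 1/(3/2) = 1 + 2/3 = 5/3
71 + 1/(5/3) = 71 + 3/5 = 358/5

358/5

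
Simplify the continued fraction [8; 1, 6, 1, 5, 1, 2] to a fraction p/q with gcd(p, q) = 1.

Start with 2.
1 + 1/(2/1) = 1 + 1/2 = 3/2
5 + 1/(3/2) = 5 + 2/3 = 17/3
1 + 1/(17/3) = 1 + 3/17 = 20/17
6 + 1/(20/17) = 6 + 17/20 = 137/20
1 + 1/(137/20) = 1 + 20/137 = 157/137
8 + 1/(157/137) = 8 + 137/157 = 1393/157

1393/157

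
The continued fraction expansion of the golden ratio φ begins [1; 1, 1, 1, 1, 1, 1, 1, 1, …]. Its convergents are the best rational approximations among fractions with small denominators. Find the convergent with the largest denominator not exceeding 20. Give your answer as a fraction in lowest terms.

List convergents until the denominator exceeds the bound:
a_0 = 1: 1/1  (≤ bound)
a_1 = 1: 2/1  (≤ bound)
a_2 = 1: 3/2  (≤ bound)
a_3 = 1: 5/3  (≤ bound)
a_4 = 1: 8/5  (≤ bound)
a_5 = 1: 13/8  (≤ bound)
a_6 = 1: 21/13  (≤ bound)
a_7 = 1: 34/21  (> 20, stop)

21/13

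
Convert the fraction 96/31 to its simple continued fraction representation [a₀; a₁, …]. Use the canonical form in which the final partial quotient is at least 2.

[3; 10, 3]

Repeatedly divide and take the remainder:
96 ÷ 31 → quotient 3, remainder 3
31 ÷ 3 → quotient 10, remainder 1
3 ÷ 1 → quotient 3, remainder 0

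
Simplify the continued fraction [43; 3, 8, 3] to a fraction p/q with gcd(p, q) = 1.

3379/78

a_0 = 43: 43/1
a_1 = 3: 130/3
a_2 = 8: 1083/25
a_3 = 3: 3379/78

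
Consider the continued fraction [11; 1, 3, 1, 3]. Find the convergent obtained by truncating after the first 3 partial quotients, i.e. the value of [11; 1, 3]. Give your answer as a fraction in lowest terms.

Collapse the nested fraction from the inside out:
Start with 3.
1 + 1/(3/1) = 1 + 1/3 = 4/3
11 + 1/(4/3) = 11 + 3/4 = 47/4

47/4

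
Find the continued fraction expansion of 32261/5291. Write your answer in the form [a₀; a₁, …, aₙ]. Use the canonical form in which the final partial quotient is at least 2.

[6; 10, 3, 1, 1, 1, 7, 6]

Run the Euclidean algorithm, recording each quotient:
32261 = 6·5291 + 515, so a_0 = 6
5291 = 10·515 + 141, so a_1 = 10
515 = 3·141 + 92, so a_2 = 3
141 = 1·92 + 49, so a_3 = 1
92 = 1·49 + 43, so a_4 = 1
49 = 1·43 + 6, so a_5 = 1
43 = 7·6 + 1, so a_6 = 7
6 = 6·1 + 0, so a_7 = 6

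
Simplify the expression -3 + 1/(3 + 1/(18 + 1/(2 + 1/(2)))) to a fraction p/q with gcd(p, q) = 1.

Start with 2.
2 + 1/(2/1) = 2 + 1/2 = 5/2
18 + 1/(5/2) = 18 + 2/5 = 92/5
3 + 1/(92/5) = 3 + 5/92 = 281/92
-3 + 1/(281/92) = -3 + 92/281 = -751/281

-751/281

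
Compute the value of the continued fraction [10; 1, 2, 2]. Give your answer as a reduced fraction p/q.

Use the convergent recurrence hₖ = aₖ·hₖ₋₁ + hₖ₋₂ (and likewise for the denominators kₖ):
a_0 = 10: 10/1
a_1 = 1: 11/1
a_2 = 2: 32/3
a_3 = 2: 75/7

75/7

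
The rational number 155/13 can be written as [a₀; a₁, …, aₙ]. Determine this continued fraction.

155 ÷ 13 → quotient 11, remainder 12
13 ÷ 12 → quotient 1, remainder 1
12 ÷ 1 → quotient 12, remainder 0

[11; 1, 12]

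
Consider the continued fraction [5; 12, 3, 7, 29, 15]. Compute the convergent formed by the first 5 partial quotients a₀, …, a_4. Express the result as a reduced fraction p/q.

40121/7896

Use the convergent recurrence hₖ = aₖ·hₖ₋₁ + hₖ₋₂ (and likewise for the denominators kₖ):
a_0 = 5: 5/1
a_1 = 12: 61/12
a_2 = 3: 188/37
a_3 = 7: 1377/271
a_4 = 29: 40121/7896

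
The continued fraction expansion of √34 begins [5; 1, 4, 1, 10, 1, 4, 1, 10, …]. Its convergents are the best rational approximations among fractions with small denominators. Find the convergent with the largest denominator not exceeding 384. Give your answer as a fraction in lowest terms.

a_0 = 5: 5/1  (≤ bound)
a_1 = 1: 6/1  (≤ bound)
a_2 = 4: 29/5  (≤ bound)
a_3 = 1: 35/6  (≤ bound)
a_4 = 10: 379/65  (≤ bound)
a_5 = 1: 414/71  (≤ bound)
a_6 = 4: 2035/349  (≤ bound)
a_7 = 1: 2449/420  (> 384, stop)

2035/349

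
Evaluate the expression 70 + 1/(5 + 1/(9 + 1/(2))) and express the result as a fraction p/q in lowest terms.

Start with 2.
9 + 1/(2/1) = 9 + 1/2 = 19/2
5 + 1/(19/2) = 5 + 2/19 = 97/19
70 + 1/(97/19) = 70 + 19/97 = 6809/97

6809/97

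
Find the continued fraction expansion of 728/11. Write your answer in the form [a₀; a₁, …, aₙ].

728 ÷ 11 → quotient 66, remainder 2
11 ÷ 2 → quotient 5, remainder 1
2 ÷ 1 → quotient 2, remainder 0

[66; 5, 2]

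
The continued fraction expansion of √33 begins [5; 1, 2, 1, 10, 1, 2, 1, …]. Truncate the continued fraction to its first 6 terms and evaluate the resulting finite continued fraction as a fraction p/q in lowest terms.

Start with 1.
10 + 1/(1/1) = 10 + 1/1 = 11/1
1 + 1/(11/1) = 1 + 1/11 = 12/11
2 + 1/(12/11) = 2 + 11/12 = 35/12
1 + 1/(35/12) = 1 + 12/35 = 47/35
5 + 1/(47/35) = 5 + 35/47 = 270/47

270/47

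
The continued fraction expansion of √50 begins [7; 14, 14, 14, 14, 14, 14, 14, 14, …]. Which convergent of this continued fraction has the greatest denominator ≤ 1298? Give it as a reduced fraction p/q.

a_0 = 7: 7/1  (≤ bound)
a_1 = 14: 99/14  (≤ bound)
a_2 = 14: 1393/197  (≤ bound)
a_3 = 14: 19601/2772  (> 1298, stop)

1393/197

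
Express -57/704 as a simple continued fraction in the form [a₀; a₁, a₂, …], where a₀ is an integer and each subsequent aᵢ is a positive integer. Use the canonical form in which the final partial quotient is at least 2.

-57 ÷ 704 → quotient -1, remainder 647
704 ÷ 647 → quotient 1, remainder 57
647 ÷ 57 → quotient 11, remainder 20
57 ÷ 20 → quotient 2, remainder 17
20 ÷ 17 → quotient 1, remainder 3
17 ÷ 3 → quotient 5, remainder 2
3 ÷ 2 → quotient 1, remainder 1
2 ÷ 1 → quotient 2, remainder 0

[-1; 1, 11, 2, 1, 5, 1, 2]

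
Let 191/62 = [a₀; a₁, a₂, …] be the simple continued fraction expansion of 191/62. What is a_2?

2

Apply division with remainder until the remainder is 0:
191 = 3·62 + 5, so a_0 = 3
62 = 12·5 + 2, so a_1 = 12
5 = 2·2 + 1, so a_2 = 2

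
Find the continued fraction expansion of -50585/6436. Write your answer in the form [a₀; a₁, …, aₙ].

[-8; 7, 7, 1, 5, 1, 3, 4]

⌊-50585/6436⌋ = -8, remainder 903
⌊6436/903⌋ = 7, remainder 115
⌊903/115⌋ = 7, remainder 98
⌊115/98⌋ = 1, remainder 17
⌊98/17⌋ = 5, remainder 13
⌊17/13⌋ = 1, remainder 4
⌊13/4⌋ = 3, remainder 1
⌊4/1⌋ = 4, remainder 0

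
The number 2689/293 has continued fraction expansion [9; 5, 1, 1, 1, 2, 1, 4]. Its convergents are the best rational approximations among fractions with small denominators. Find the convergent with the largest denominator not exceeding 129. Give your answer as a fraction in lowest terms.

569/62

a_0 = 9: 9/1  (≤ bound)
a_1 = 5: 46/5  (≤ bound)
a_2 = 1: 55/6  (≤ bound)
a_3 = 1: 101/11  (≤ bound)
a_4 = 1: 156/17  (≤ bound)
a_5 = 2: 413/45  (≤ bound)
a_6 = 1: 569/62  (≤ bound)
a_7 = 4: 2689/293  (> 129, stop)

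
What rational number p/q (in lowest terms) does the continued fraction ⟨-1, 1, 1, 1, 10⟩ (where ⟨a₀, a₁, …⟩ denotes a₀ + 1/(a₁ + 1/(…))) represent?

a_0 = -1: -1/1
a_1 = 1: 0/1
a_2 = 1: -1/2
a_3 = 1: -1/3
a_4 = 10: -11/32

-11/32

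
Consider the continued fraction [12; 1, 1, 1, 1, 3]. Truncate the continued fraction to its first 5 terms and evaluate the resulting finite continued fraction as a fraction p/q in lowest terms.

63/5

Work from the innermost term outward:
Start with 1.
1 + 1/(1/1) = 1 + 1/1 = 2/1
1 + 1/(2/1) = 1 + 1/2 = 3/2
1 + 1/(3/2) = 1 + 2/3 = 5/3
12 + 1/(5/3) = 12 + 3/5 = 63/5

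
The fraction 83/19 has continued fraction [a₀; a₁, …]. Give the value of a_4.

2

⌊83/19⌋ = 4, remainder 7
⌊19/7⌋ = 2, remainder 5
⌊7/5⌋ = 1, remainder 2
⌊5/2⌋ = 2, remainder 1
⌊2/1⌋ = 2, remainder 0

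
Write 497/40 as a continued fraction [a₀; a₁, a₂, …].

[12; 2, 2, 1, 5]

497 ÷ 40 → quotient 12, remainder 17
40 ÷ 17 → quotient 2, remainder 6
17 ÷ 6 → quotient 2, remainder 5
6 ÷ 5 → quotient 1, remainder 1
5 ÷ 1 → quotient 5, remainder 0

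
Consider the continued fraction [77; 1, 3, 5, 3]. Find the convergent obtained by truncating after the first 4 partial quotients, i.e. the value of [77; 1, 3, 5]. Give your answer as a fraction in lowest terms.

Use the convergent recurrence hₖ = aₖ·hₖ₋₁ + hₖ₋₂ (and likewise for the denominators kₖ):
a_0 = 77: 77/1
a_1 = 1: 78/1
a_2 = 3: 311/4
a_3 = 5: 1633/21

1633/21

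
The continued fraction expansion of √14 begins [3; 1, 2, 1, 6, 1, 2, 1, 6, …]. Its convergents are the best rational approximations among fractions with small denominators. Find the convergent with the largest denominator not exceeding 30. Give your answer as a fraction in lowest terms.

101/27

List convergents until the denominator exceeds the bound:
a_0 = 3: 3/1  (≤ bound)
a_1 = 1: 4/1  (≤ bound)
a_2 = 2: 11/3  (≤ bound)
a_3 = 1: 15/4  (≤ bound)
a_4 = 6: 101/27  (≤ bound)
a_5 = 1: 116/31  (> 30, stop)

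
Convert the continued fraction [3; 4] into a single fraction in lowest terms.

Start with 4.
3 + 1/(4/1) = 3 + 1/4 = 13/4

13/4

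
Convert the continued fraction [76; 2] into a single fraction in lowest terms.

153/2

a_0 = 76: 76/1
a_1 = 2: 153/2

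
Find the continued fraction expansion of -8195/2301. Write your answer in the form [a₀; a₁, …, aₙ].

[-4; 2, 3, 1, 1, 3, 3, 12]

Repeatedly divide and take the remainder:
-8195 = -4·2301 + 1009, so a_0 = -4
2301 = 2·1009 + 283, so a_1 = 2
1009 = 3·283 + 160, so a_2 = 3
283 = 1·160 + 123, so a_3 = 1
160 = 1·123 + 37, so a_4 = 1
123 = 3·37 + 12, so a_5 = 3
37 = 3·12 + 1, so a_6 = 3
12 = 12·1 + 0, so a_7 = 12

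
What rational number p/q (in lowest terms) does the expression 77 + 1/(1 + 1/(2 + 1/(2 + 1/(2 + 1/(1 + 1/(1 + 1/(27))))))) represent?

87887/1131

Start with 27.
1 + 1/(27/1) = 1 + 1/27 = 28/27
1 + 1/(28/27) = 1 + 27/28 = 55/28
2 + 1/(55/28) = 2 + 28/55 = 138/55
2 + 1/(138/55) = 2 + 55/138 = 331/138
2 + 1/(331/138) = 2 + 138/331 = 800/331
1 + 1/(800/331) = 1 + 331/800 = 1131/800
77 + 1/(1131/800) = 77 + 800/1131 = 87887/1131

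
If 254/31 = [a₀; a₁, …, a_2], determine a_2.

6

Run the Euclidean algorithm, recording each quotient:
254 ÷ 31 → quotient 8, remainder 6
31 ÷ 6 → quotient 5, remainder 1
6 ÷ 1 → quotient 6, remainder 0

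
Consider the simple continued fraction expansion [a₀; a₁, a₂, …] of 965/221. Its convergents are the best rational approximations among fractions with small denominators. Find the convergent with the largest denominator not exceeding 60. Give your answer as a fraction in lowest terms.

131/30

a_0 = 4: 4/1  (≤ bound)
a_1 = 2: 9/2  (≤ bound)
a_2 = 1: 13/3  (≤ bound)
a_3 = 2: 35/8  (≤ bound)
a_4 = 1: 48/11  (≤ bound)
a_5 = 2: 131/30  (≤ bound)
a_6 = 7: 965/221  (> 60, stop)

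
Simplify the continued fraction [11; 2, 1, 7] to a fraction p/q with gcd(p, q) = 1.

261/23

Start with 7.
1 + 1/(7/1) = 1 + 1/7 = 8/7
2 + 1/(8/7) = 2 + 7/8 = 23/8
11 + 1/(23/8) = 11 + 8/23 = 261/23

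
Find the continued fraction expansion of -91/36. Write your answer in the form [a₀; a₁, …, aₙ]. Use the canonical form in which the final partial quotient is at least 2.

⌊-91/36⌋ = -3, remainder 17
⌊36/17⌋ = 2, remainder 2
⌊17/2⌋ = 8, remainder 1
⌊2/1⌋ = 2, remainder 0

[-3; 2, 8, 2]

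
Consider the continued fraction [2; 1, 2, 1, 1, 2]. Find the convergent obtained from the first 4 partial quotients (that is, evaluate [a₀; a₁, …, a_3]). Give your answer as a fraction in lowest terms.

11/4

a_0 = 2: 2/1
a_1 = 1: 3/1
a_2 = 2: 8/3
a_3 = 1: 11/4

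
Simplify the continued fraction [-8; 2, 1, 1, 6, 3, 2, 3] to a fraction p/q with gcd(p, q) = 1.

Start with 3.
2 + 1/(3/1) = 2 + 1/3 = 7/3
3 + 1/(7/3) = 3 + 3/7 = 24/7
6 + 1/(24/7) = 6 + 7/24 = 151/24
1 + 1/(151/24) = 1 + 24/151 = 175/151
1 + 1/(175/151) = 1 + 151/175 = 326/175
2 + 1/(326/175) = 2 + 175/326 = 827/326
-8 + 1/(827/326) = -8 + 326/827 = -6290/827

-6290/827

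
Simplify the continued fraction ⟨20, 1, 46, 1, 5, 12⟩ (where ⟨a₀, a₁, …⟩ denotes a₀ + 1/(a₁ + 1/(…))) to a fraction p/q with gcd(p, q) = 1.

Build up convergents one term at a time:
a_0 = 20: 20/1
a_1 = 1: 21/1
a_2 = 46: 986/47
a_3 = 1: 1007/48
a_4 = 5: 6021/287
a_5 = 12: 73259/3492

73259/3492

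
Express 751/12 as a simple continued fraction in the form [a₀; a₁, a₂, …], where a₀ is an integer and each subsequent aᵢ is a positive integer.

[62; 1, 1, 2, 2]

Run the Euclidean algorithm, recording each quotient:
751 ÷ 12 → quotient 62, remainder 7
12 ÷ 7 → quotient 1, remainder 5
7 ÷ 5 → quotient 1, remainder 2
5 ÷ 2 → quotient 2, remainder 1
2 ÷ 1 → quotient 2, remainder 0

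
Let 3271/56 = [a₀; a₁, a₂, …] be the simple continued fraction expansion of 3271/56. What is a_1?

2

⌊3271/56⌋ = 58, remainder 23
⌊56/23⌋ = 2, remainder 10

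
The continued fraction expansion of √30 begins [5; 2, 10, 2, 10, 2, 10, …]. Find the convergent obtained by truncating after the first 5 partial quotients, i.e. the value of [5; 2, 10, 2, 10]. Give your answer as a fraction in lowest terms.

Use the convergent recurrence hₖ = aₖ·hₖ₋₁ + hₖ₋₂ (and likewise for the denominators kₖ):
a_0 = 5: 5/1
a_1 = 2: 11/2
a_2 = 10: 115/21
a_3 = 2: 241/44
a_4 = 10: 2525/461

2525/461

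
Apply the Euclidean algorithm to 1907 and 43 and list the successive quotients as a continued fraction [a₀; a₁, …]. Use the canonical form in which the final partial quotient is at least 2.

[44; 2, 1, 6, 2]

1907 ÷ 43 → quotient 44, remainder 15
43 ÷ 15 → quotient 2, remainder 13
15 ÷ 13 → quotient 1, remainder 2
13 ÷ 2 → quotient 6, remainder 1
2 ÷ 1 → quotient 2, remainder 0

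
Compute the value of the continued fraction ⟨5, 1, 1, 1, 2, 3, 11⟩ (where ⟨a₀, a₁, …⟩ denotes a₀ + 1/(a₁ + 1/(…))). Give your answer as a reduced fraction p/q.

1717/305

Build up convergents one term at a time:
a_0 = 5: 5/1
a_1 = 1: 6/1
a_2 = 1: 11/2
a_3 = 1: 17/3
a_4 = 2: 45/8
a_5 = 3: 152/27
a_6 = 11: 1717/305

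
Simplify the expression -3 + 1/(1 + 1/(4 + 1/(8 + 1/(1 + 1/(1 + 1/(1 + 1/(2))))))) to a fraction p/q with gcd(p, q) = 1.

Use the convergent recurrence hₖ = aₖ·hₖ₋₁ + hₖ₋₂ (and likewise for the denominators kₖ):
a_0 = -3: -3/1
a_1 = 1: -2/1
a_2 = 4: -11/5
a_3 = 8: -90/41
a_4 = 1: -101/46
a_5 = 1: -191/87
a_6 = 1: -292/133
a_7 = 2: -775/353

-775/353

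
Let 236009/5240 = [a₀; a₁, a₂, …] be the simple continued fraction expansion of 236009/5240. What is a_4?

⌊236009/5240⌋ = 45, remainder 209
⌊5240/209⌋ = 25, remainder 15
⌊209/15⌋ = 13, remainder 14
⌊15/14⌋ = 1, remainder 1
⌊14/1⌋ = 14, remainder 0

14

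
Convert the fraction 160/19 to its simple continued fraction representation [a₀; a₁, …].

⌊160/19⌋ = 8, remainder 8
⌊19/8⌋ = 2, remainder 3
⌊8/3⌋ = 2, remainder 2
⌊3/2⌋ = 1, remainder 1
⌊2/1⌋ = 2, remainder 0

[8; 2, 2, 1, 2]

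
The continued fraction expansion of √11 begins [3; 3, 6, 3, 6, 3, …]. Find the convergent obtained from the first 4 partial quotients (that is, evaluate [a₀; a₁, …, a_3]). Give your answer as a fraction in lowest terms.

199/60

Collapse the nested fraction from the inside out:
Start with 3.
6 + 1/(3/1) = 6 + 1/3 = 19/3
3 + 1/(19/3) = 3 + 3/19 = 60/19
3 + 1/(60/19) = 3 + 19/60 = 199/60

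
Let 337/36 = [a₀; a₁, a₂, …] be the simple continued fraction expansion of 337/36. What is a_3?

3

337 ÷ 36 → quotient 9, remainder 13
36 ÷ 13 → quotient 2, remainder 10
13 ÷ 10 → quotient 1, remainder 3
10 ÷ 3 → quotient 3, remainder 1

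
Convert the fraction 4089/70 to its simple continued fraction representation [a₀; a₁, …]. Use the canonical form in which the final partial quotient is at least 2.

[58; 2, 2, 2, 2, 2]

4089 ÷ 70 → quotient 58, remainder 29
70 ÷ 29 → quotient 2, remainder 12
29 ÷ 12 → quotient 2, remainder 5
12 ÷ 5 → quotient 2, remainder 2
5 ÷ 2 → quotient 2, remainder 1
2 ÷ 1 → quotient 2, remainder 0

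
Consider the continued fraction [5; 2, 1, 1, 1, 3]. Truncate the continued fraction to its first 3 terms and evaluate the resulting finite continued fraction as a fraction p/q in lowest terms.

a_0 = 5: 5/1
a_1 = 2: 11/2
a_2 = 1: 16/3

16/3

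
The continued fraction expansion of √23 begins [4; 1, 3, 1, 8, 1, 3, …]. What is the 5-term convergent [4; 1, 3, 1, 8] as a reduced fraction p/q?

211/44

Build up convergents one term at a time:
a_0 = 4: 4/1
a_1 = 1: 5/1
a_2 = 3: 19/4
a_3 = 1: 24/5
a_4 = 8: 211/44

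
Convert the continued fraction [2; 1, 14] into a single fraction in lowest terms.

a_0 = 2: 2/1
a_1 = 1: 3/1
a_2 = 14: 44/15

44/15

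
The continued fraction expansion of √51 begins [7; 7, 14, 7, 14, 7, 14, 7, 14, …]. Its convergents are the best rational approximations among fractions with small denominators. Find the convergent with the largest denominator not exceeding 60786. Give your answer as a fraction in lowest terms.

a_0 = 7: 7/1  (≤ bound)
a_1 = 7: 50/7  (≤ bound)
a_2 = 14: 707/99  (≤ bound)
a_3 = 7: 4999/700  (≤ bound)
a_4 = 14: 70693/9899  (≤ bound)
a_5 = 7: 499850/69993  (> 60786, stop)

70693/9899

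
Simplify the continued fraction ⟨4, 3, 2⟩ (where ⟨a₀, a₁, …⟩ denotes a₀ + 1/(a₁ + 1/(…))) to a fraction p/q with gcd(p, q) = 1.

Start with 2.
3 + 1/(2/1) = 3 + 1/2 = 7/2
4 + 1/(7/2) = 4 + 2/7 = 30/7

30/7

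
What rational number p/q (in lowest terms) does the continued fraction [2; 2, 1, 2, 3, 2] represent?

Collapse the nested fraction from the inside out:
Start with 2.
3 + 1/(2/1) = 3 + 1/2 = 7/2
2 + 1/(7/2) = 2 + 2/7 = 16/7
1 + 1/(16/7) = 1 + 7/16 = 23/16
2 + 1/(23/16) = 2 + 16/23 = 62/23
2 + 1/(62/23) = 2 + 23/62 = 147/62

147/62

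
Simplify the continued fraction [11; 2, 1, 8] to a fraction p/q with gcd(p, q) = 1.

Compute successive convergents:
a_0 = 11: 11/1
a_1 = 2: 23/2
a_2 = 1: 34/3
a_3 = 8: 295/26

295/26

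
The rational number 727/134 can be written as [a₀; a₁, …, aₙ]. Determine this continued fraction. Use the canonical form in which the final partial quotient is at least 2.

727 ÷ 134 → quotient 5, remainder 57
134 ÷ 57 → quotient 2, remainder 20
57 ÷ 20 → quotient 2, remainder 17
20 ÷ 17 → quotient 1, remainder 3
17 ÷ 3 → quotient 5, remainder 2
3 ÷ 2 → quotient 1, remainder 1
2 ÷ 1 → quotient 2, remainder 0

[5; 2, 2, 1, 5, 1, 2]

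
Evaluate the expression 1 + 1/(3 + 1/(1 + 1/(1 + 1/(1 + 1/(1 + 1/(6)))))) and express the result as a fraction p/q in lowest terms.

152/119

Compute successive convergents:
a_0 = 1: 1/1
a_1 = 3: 4/3
a_2 = 1: 5/4
a_3 = 1: 9/7
a_4 = 1: 14/11
a_5 = 1: 23/18
a_6 = 6: 152/119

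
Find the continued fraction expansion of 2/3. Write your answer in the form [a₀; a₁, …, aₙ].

2 ÷ 3 → quotient 0, remainder 2
3 ÷ 2 → quotient 1, remainder 1
2 ÷ 1 → quotient 2, remainder 0

[0; 1, 2]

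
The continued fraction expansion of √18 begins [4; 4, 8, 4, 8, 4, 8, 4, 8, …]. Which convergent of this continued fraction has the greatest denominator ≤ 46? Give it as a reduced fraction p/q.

List convergents until the denominator exceeds the bound:
a_0 = 4: 4/1  (≤ bound)
a_1 = 4: 17/4  (≤ bound)
a_2 = 8: 140/33  (≤ bound)
a_3 = 4: 577/136  (> 46, stop)

140/33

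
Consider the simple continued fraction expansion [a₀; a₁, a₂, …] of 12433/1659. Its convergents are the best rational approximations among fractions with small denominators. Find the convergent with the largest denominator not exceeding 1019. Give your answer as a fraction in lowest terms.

3927/524

a_0 = 7: 7/1  (≤ bound)
a_1 = 2: 15/2  (≤ bound)
a_2 = 43: 652/87  (≤ bound)
a_3 = 6: 3927/524  (≤ bound)
a_4 = 3: 12433/1659  (> 1019, stop)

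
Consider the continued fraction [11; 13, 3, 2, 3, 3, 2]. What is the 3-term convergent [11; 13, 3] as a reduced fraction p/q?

443/40

Start with 3.
13 + 1/(3/1) = 13 + 1/3 = 40/3
11 + 1/(40/3) = 11 + 3/40 = 443/40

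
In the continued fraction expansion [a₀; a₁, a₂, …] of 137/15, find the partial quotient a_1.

7

Run the Euclidean algorithm, recording each quotient:
137 = 9·15 + 2, so a_0 = 9
15 = 7·2 + 1, so a_1 = 7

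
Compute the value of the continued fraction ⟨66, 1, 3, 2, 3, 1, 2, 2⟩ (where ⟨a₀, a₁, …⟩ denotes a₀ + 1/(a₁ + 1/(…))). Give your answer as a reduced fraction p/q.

17495/262

Work from the innermost term outward:
Start with 2.
2 + 1/(2/1) = 2 + 1/2 = 5/2
1 + 1/(5/2) = 1 + 2/5 = 7/5
3 + 1/(7/5) = 3 + 5/7 = 26/7
2 + 1/(26/7) = 2 + 7/26 = 59/26
3 + 1/(59/26) = 3 + 26/59 = 203/59
1 + 1/(203/59) = 1 + 59/203 = 262/203
66 + 1/(262/203) = 66 + 203/262 = 17495/262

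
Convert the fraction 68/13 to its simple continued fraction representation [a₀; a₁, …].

⌊68/13⌋ = 5, remainder 3
⌊13/3⌋ = 4, remainder 1
⌊3/1⌋ = 3, remainder 0

[5; 4, 3]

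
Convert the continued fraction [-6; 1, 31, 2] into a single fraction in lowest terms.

a_0 = -6: -6/1
a_1 = 1: -5/1
a_2 = 31: -161/32
a_3 = 2: -327/65

-327/65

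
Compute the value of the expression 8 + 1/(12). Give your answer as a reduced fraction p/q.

a_0 = 8: 8/1
a_1 = 12: 97/12

97/12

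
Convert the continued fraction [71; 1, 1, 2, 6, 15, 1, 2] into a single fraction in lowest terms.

108751/1519

Starting at the tail and folding back:
Start with 2.
1 + 1/(2/1) = 1 + 1/2 = 3/2
15 + 1/(3/2) = 15 + 2/3 = 47/3
6 + 1/(47/3) = 6 + 3/47 = 285/47
2 + 1/(285/47) = 2 + 47/285 = 617/285
1 + 1/(617/285) = 1 + 285/617 = 902/617
1 + 1/(902/617) = 1 + 617/902 = 1519/902
71 + 1/(1519/902) = 71 + 902/1519 = 108751/1519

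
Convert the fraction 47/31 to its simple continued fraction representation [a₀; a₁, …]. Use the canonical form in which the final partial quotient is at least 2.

[1; 1, 1, 15]

47 ÷ 31 → quotient 1, remainder 16
31 ÷ 16 → quotient 1, remainder 15
16 ÷ 15 → quotient 1, remainder 1
15 ÷ 1 → quotient 15, remainder 0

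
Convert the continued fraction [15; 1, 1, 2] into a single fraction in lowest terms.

78/5

Starting at the tail and folding back:
Start with 2.
1 + 1/(2/1) = 1 + 1/2 = 3/2
1 + 1/(3/2) = 1 + 2/3 = 5/3
15 + 1/(5/3) = 15 + 3/5 = 78/5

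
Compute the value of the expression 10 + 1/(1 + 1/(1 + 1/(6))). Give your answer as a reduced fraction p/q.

137/13

a_0 = 10: 10/1
a_1 = 1: 11/1
a_2 = 1: 21/2
a_3 = 6: 137/13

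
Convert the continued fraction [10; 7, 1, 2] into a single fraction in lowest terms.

233/23

a_0 = 10: 10/1
a_1 = 7: 71/7
a_2 = 1: 81/8
a_3 = 2: 233/23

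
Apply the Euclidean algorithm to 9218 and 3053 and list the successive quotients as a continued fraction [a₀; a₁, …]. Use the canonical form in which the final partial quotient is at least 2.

[3; 51, 1, 2, 1, 14]

⌊9218/3053⌋ = 3, remainder 59
⌊3053/59⌋ = 51, remainder 44
⌊59/44⌋ = 1, remainder 15
⌊44/15⌋ = 2, remainder 14
⌊15/14⌋ = 1, remainder 1
⌊14/1⌋ = 14, remainder 0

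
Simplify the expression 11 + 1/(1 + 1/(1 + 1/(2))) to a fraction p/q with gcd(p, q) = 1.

a_0 = 11: 11/1
a_1 = 1: 12/1
a_2 = 1: 23/2
a_3 = 2: 58/5

58/5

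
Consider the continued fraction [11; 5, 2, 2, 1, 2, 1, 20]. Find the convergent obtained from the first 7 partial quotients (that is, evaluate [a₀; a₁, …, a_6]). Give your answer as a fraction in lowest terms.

1577/141

a_0 = 11: 11/1
a_1 = 5: 56/5
a_2 = 2: 123/11
a_3 = 2: 302/27
a_4 = 1: 425/38
a_5 = 2: 1152/103
a_6 = 1: 1577/141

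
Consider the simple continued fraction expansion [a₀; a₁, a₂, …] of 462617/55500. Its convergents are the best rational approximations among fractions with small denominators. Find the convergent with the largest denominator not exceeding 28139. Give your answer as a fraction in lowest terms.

List convergents until the denominator exceeds the bound:
a_0 = 8: 8/1  (≤ bound)
a_1 = 2: 17/2  (≤ bound)
a_2 = 1: 25/3  (≤ bound)
a_3 = 52: 1317/158  (≤ bound)
a_4 = 25: 32950/3953  (≤ bound)
a_5 = 14: 462617/55500  (> 28139, stop)

32950/3953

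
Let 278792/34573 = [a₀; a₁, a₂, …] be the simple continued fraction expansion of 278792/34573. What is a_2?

1

278792 ÷ 34573 → quotient 8, remainder 2208
34573 ÷ 2208 → quotient 15, remainder 1453
2208 ÷ 1453 → quotient 1, remainder 755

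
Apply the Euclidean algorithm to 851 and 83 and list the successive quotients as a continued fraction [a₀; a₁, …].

⌊851/83⌋ = 10, remainder 21
⌊83/21⌋ = 3, remainder 20
⌊21/20⌋ = 1, remainder 1
⌊20/1⌋ = 20, remainder 0

[10; 3, 1, 20]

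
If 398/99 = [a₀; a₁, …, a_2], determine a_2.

2

Apply division with remainder until the remainder is 0:
⌊398/99⌋ = 4, remainder 2
⌊99/2⌋ = 49, remainder 1
⌊2/1⌋ = 2, remainder 0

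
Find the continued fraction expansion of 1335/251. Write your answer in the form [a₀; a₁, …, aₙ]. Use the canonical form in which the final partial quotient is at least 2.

Apply division with remainder until the remainder is 0:
⌊1335/251⌋ = 5, remainder 80
⌊251/80⌋ = 3, remainder 11
⌊80/11⌋ = 7, remainder 3
⌊11/3⌋ = 3, remainder 2
⌊3/2⌋ = 1, remainder 1
⌊2/1⌋ = 2, remainder 0

[5; 3, 7, 3, 1, 2]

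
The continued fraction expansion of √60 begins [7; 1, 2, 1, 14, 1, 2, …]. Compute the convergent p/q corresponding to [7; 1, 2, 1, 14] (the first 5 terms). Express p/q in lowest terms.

Work from the innermost term outward:
Start with 14.
1 + 1/(14/1) = 1 + 1/14 = 15/14
2 + 1/(15/14) = 2 + 14/15 = 44/15
1 + 1/(44/15) = 1 + 15/44 = 59/44
7 + 1/(59/44) = 7 + 44/59 = 457/59

457/59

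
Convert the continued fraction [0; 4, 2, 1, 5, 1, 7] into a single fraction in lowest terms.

157/683

Start with 7.
1 + 1/(7/1) = 1 + 1/7 = 8/7
5 + 1/(8/7) = 5 + 7/8 = 47/8
1 + 1/(47/8) = 1 + 8/47 = 55/47
2 + 1/(55/47) = 2 + 47/55 = 157/55
4 + 1/(157/55) = 4 + 55/157 = 683/157
0 + 1/(683/157) = 0 + 157/683 = 157/683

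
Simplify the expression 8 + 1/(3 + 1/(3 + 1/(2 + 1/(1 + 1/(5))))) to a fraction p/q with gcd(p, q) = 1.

Use the convergent recurrence hₖ = aₖ·hₖ₋₁ + hₖ₋₂ (and likewise for the denominators kₖ):
a_0 = 8: 8/1
a_1 = 3: 25/3
a_2 = 3: 83/10
a_3 = 2: 191/23
a_4 = 1: 274/33
a_5 = 5: 1561/188

1561/188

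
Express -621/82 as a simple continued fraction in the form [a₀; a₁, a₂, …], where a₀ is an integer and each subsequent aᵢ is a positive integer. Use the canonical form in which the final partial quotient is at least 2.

Run the Euclidean algorithm, recording each quotient:
-621 ÷ 82 → quotient -8, remainder 35
82 ÷ 35 → quotient 2, remainder 12
35 ÷ 12 → quotient 2, remainder 11
12 ÷ 11 → quotient 1, remainder 1
11 ÷ 1 → quotient 11, remainder 0

[-8; 2, 2, 1, 11]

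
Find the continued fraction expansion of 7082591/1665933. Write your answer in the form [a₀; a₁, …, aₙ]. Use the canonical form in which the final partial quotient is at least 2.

[4; 3, 1, 43, 13, 13, 1, 51]

⌊7082591/1665933⌋ = 4, remainder 418859
⌊1665933/418859⌋ = 3, remainder 409356
⌊418859/409356⌋ = 1, remainder 9503
⌊409356/9503⌋ = 43, remainder 727
⌊9503/727⌋ = 13, remainder 52
⌊727/52⌋ = 13, remainder 51
⌊52/51⌋ = 1, remainder 1
⌊51/1⌋ = 51, remainder 0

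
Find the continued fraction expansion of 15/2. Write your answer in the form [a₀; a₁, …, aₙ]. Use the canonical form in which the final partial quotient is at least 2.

15 = 7·2 + 1, so a_0 = 7
2 = 2·1 + 0, so a_1 = 2

[7; 2]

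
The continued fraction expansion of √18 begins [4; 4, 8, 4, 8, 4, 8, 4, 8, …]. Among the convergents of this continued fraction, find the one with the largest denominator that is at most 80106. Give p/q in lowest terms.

161564/38081

List convergents until the denominator exceeds the bound:
a_0 = 4: 4/1  (≤ bound)
a_1 = 4: 17/4  (≤ bound)
a_2 = 8: 140/33  (≤ bound)
a_3 = 4: 577/136  (≤ bound)
a_4 = 8: 4756/1121  (≤ bound)
a_5 = 4: 19601/4620  (≤ bound)
a_6 = 8: 161564/38081  (≤ bound)
a_7 = 4: 665857/156944  (> 80106, stop)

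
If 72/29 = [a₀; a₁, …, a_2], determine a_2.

72 = 2·29 + 14, so a_0 = 2
29 = 2·14 + 1, so a_1 = 2
14 = 14·1 + 0, so a_2 = 14

14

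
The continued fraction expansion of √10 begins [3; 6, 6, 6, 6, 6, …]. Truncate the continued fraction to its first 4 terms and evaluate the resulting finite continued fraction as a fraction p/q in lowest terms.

721/228

Collapse the nested fraction from the inside out:
Start with 6.
6 + 1/(6/1) = 6 + 1/6 = 37/6
6 + 1/(37/6) = 6 + 6/37 = 228/37
3 + 1/(228/37) = 3 + 37/228 = 721/228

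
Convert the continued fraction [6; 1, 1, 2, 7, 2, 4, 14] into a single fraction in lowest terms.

33113/5021

Use the convergent recurrence hₖ = aₖ·hₖ₋₁ + hₖ₋₂ (and likewise for the denominators kₖ):
a_0 = 6: 6/1
a_1 = 1: 7/1
a_2 = 1: 13/2
a_3 = 2: 33/5
a_4 = 7: 244/37
a_5 = 2: 521/79
a_6 = 4: 2328/353
a_7 = 14: 33113/5021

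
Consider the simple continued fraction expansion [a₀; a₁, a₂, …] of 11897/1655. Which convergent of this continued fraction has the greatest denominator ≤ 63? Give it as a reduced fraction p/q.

381/53

a_0 = 7: 7/1  (≤ bound)
a_1 = 5: 36/5  (≤ bound)
a_2 = 3: 115/16  (≤ bound)
a_3 = 3: 381/53  (≤ bound)
a_4 = 1: 496/69  (> 63, stop)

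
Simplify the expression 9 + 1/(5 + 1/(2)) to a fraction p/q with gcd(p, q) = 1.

a_0 = 9: 9/1
a_1 = 5: 46/5
a_2 = 2: 101/11

101/11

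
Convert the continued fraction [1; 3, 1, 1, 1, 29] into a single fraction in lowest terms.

Collapse the nested fraction from the inside out:
Start with 29.
1 + 1/(29/1) = 1 + 1/29 = 30/29
1 + 1/(30/29) = 1 + 29/30 = 59/30
1 + 1/(59/30) = 1 + 30/59 = 89/59
3 + 1/(89/59) = 3 + 59/89 = 326/89
1 + 1/(326/89) = 1 + 89/326 = 415/326

415/326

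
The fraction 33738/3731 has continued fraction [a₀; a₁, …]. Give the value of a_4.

⌊33738/3731⌋ = 9, remainder 159
⌊3731/159⌋ = 23, remainder 74
⌊159/74⌋ = 2, remainder 11
⌊74/11⌋ = 6, remainder 8
⌊11/8⌋ = 1, remainder 3

1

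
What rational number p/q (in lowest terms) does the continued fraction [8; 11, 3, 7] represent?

2014/249

a_0 = 8: 8/1
a_1 = 11: 89/11
a_2 = 3: 275/34
a_3 = 7: 2014/249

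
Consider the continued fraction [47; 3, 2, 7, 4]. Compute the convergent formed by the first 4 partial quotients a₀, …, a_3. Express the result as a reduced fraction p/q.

2459/52

a_0 = 47: 47/1
a_1 = 3: 142/3
a_2 = 2: 331/7
a_3 = 7: 2459/52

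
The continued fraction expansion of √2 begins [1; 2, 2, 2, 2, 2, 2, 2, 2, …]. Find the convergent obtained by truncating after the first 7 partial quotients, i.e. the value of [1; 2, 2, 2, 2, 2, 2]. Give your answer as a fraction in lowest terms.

239/169

Compute successive convergents:
a_0 = 1: 1/1
a_1 = 2: 3/2
a_2 = 2: 7/5
a_3 = 2: 17/12
a_4 = 2: 41/29
a_5 = 2: 99/70
a_6 = 2: 239/169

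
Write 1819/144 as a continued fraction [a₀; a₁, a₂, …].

⌊1819/144⌋ = 12, remainder 91
⌊144/91⌋ = 1, remainder 53
⌊91/53⌋ = 1, remainder 38
⌊53/38⌋ = 1, remainder 15
⌊38/15⌋ = 2, remainder 8
⌊15/8⌋ = 1, remainder 7
⌊8/7⌋ = 1, remainder 1
⌊7/1⌋ = 7, remainder 0

[12; 1, 1, 1, 2, 1, 1, 7]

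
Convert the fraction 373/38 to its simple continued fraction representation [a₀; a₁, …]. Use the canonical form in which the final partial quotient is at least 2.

[9; 1, 4, 2, 3]

Run the Euclidean algorithm, recording each quotient:
373 ÷ 38 → quotient 9, remainder 31
38 ÷ 31 → quotient 1, remainder 7
31 ÷ 7 → quotient 4, remainder 3
7 ÷ 3 → quotient 2, remainder 1
3 ÷ 1 → quotient 3, remainder 0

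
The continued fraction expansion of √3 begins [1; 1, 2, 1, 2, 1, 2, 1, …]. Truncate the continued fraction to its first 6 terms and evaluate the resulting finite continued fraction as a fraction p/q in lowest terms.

a_0 = 1: 1/1
a_1 = 1: 2/1
a_2 = 2: 5/3
a_3 = 1: 7/4
a_4 = 2: 19/11
a_5 = 1: 26/15

26/15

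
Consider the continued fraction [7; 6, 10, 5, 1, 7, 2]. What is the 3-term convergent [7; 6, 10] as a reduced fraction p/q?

437/61

Starting at the tail and folding back:
Start with 10.
6 + 1/(10/1) = 6 + 1/10 = 61/10
7 + 1/(61/10) = 7 + 10/61 = 437/61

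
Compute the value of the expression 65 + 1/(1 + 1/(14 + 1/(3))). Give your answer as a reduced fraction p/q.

3033/46

a_0 = 65: 65/1
a_1 = 1: 66/1
a_2 = 14: 989/15
a_3 = 3: 3033/46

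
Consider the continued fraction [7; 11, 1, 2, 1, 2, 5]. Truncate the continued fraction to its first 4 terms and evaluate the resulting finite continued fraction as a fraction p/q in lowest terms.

248/35

a_0 = 7: 7/1
a_1 = 11: 78/11
a_2 = 1: 85/12
a_3 = 2: 248/35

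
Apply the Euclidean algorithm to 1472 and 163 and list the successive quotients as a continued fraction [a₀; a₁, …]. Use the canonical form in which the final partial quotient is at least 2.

Repeatedly divide and take the remainder:
⌊1472/163⌋ = 9, remainder 5
⌊163/5⌋ = 32, remainder 3
⌊5/3⌋ = 1, remainder 2
⌊3/2⌋ = 1, remainder 1
⌊2/1⌋ = 2, remainder 0

[9; 32, 1, 1, 2]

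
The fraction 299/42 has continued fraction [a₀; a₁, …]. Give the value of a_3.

Apply division with remainder until the remainder is 0:
299 = 7·42 + 5, so a_0 = 7
42 = 8·5 + 2, so a_1 = 8
5 = 2·2 + 1, so a_2 = 2
2 = 2·1 + 0, so a_3 = 2

2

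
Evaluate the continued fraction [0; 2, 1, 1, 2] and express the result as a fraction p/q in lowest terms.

a_0 = 0: 0/1
a_1 = 2: 1/2
a_2 = 1: 1/3
a_3 = 1: 2/5
a_4 = 2: 5/13

5/13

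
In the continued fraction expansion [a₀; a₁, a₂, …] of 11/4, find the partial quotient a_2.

11 ÷ 4 → quotient 2, remainder 3
4 ÷ 3 → quotient 1, remainder 1
3 ÷ 1 → quotient 3, remainder 0

3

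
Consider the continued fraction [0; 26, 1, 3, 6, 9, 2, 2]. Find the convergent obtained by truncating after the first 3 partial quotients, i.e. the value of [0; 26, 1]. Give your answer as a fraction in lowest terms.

1/27

Collapse the nested fraction from the inside out:
Start with 1.
26 + 1/(1/1) = 26 + 1/1 = 27/1
0 + 1/(27/1) = 0 + 1/27 = 1/27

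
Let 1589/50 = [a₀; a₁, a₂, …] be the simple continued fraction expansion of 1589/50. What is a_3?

Repeatedly divide and take the remainder:
⌊1589/50⌋ = 31, remainder 39
⌊50/39⌋ = 1, remainder 11
⌊39/11⌋ = 3, remainder 6
⌊11/6⌋ = 1, remainder 5

1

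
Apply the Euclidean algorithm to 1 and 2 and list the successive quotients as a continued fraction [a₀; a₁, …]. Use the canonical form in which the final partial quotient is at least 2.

⌊1/2⌋ = 0, remainder 1
⌊2/1⌋ = 2, remainder 0

[0; 2]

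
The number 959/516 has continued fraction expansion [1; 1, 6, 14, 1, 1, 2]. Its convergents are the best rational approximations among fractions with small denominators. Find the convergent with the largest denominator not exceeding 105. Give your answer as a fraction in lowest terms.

a_0 = 1: 1/1  (≤ bound)
a_1 = 1: 2/1  (≤ bound)
a_2 = 6: 13/7  (≤ bound)
a_3 = 14: 184/99  (≤ bound)
a_4 = 1: 197/106  (> 105, stop)

184/99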